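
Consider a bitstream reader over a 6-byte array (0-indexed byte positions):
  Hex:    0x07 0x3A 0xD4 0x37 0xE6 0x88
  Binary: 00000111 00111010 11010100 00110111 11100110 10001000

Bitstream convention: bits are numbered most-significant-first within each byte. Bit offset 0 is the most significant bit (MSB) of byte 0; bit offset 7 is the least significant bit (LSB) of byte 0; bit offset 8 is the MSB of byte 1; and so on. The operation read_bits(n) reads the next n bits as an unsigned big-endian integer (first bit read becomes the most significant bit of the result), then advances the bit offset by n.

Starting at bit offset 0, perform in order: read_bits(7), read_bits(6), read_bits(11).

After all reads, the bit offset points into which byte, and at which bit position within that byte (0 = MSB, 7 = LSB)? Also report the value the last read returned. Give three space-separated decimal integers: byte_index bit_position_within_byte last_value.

Answer: 3 0 724

Derivation:
Read 1: bits[0:7] width=7 -> value=3 (bin 0000011); offset now 7 = byte 0 bit 7; 41 bits remain
Read 2: bits[7:13] width=6 -> value=39 (bin 100111); offset now 13 = byte 1 bit 5; 35 bits remain
Read 3: bits[13:24] width=11 -> value=724 (bin 01011010100); offset now 24 = byte 3 bit 0; 24 bits remain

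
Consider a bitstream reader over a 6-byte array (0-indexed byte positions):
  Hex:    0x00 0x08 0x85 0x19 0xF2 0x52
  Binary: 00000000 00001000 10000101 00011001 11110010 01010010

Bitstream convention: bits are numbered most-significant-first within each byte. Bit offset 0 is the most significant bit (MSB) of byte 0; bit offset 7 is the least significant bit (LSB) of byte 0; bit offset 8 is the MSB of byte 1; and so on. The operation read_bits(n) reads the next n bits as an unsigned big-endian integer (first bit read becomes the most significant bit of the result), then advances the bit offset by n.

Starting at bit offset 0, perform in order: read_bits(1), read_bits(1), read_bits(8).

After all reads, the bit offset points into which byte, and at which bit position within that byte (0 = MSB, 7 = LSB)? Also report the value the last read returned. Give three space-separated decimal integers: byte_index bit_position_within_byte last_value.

Answer: 1 2 0

Derivation:
Read 1: bits[0:1] width=1 -> value=0 (bin 0); offset now 1 = byte 0 bit 1; 47 bits remain
Read 2: bits[1:2] width=1 -> value=0 (bin 0); offset now 2 = byte 0 bit 2; 46 bits remain
Read 3: bits[2:10] width=8 -> value=0 (bin 00000000); offset now 10 = byte 1 bit 2; 38 bits remain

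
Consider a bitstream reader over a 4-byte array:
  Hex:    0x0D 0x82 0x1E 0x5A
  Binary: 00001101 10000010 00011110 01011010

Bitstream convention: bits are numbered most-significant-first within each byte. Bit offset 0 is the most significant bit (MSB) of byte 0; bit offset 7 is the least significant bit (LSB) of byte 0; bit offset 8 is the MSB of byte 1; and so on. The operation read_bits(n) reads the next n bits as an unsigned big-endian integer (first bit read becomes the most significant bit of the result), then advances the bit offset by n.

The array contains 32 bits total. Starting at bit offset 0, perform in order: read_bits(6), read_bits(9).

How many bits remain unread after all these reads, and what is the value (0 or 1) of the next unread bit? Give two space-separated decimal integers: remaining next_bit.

Answer: 17 0

Derivation:
Read 1: bits[0:6] width=6 -> value=3 (bin 000011); offset now 6 = byte 0 bit 6; 26 bits remain
Read 2: bits[6:15] width=9 -> value=193 (bin 011000001); offset now 15 = byte 1 bit 7; 17 bits remain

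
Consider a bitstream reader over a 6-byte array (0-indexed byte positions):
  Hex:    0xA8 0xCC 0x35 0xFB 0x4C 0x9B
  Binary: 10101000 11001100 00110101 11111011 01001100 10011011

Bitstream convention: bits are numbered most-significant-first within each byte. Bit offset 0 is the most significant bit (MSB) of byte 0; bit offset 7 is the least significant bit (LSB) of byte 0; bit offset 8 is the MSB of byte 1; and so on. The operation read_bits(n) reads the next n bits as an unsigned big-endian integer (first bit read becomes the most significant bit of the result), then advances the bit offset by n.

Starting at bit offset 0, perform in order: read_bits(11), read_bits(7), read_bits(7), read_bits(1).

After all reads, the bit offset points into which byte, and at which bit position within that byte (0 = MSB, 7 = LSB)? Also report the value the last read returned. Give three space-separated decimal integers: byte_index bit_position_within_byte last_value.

Answer: 3 2 1

Derivation:
Read 1: bits[0:11] width=11 -> value=1350 (bin 10101000110); offset now 11 = byte 1 bit 3; 37 bits remain
Read 2: bits[11:18] width=7 -> value=48 (bin 0110000); offset now 18 = byte 2 bit 2; 30 bits remain
Read 3: bits[18:25] width=7 -> value=107 (bin 1101011); offset now 25 = byte 3 bit 1; 23 bits remain
Read 4: bits[25:26] width=1 -> value=1 (bin 1); offset now 26 = byte 3 bit 2; 22 bits remain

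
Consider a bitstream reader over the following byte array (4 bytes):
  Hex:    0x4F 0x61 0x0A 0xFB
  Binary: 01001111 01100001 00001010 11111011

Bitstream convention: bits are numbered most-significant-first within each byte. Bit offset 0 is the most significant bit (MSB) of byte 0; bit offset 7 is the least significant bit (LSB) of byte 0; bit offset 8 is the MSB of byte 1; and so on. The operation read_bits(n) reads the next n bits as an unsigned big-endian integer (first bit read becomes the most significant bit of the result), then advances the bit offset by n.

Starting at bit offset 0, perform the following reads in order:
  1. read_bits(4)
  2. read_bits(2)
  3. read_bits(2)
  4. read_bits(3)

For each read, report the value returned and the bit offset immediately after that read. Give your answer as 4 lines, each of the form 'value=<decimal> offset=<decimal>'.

Answer: value=4 offset=4
value=3 offset=6
value=3 offset=8
value=3 offset=11

Derivation:
Read 1: bits[0:4] width=4 -> value=4 (bin 0100); offset now 4 = byte 0 bit 4; 28 bits remain
Read 2: bits[4:6] width=2 -> value=3 (bin 11); offset now 6 = byte 0 bit 6; 26 bits remain
Read 3: bits[6:8] width=2 -> value=3 (bin 11); offset now 8 = byte 1 bit 0; 24 bits remain
Read 4: bits[8:11] width=3 -> value=3 (bin 011); offset now 11 = byte 1 bit 3; 21 bits remain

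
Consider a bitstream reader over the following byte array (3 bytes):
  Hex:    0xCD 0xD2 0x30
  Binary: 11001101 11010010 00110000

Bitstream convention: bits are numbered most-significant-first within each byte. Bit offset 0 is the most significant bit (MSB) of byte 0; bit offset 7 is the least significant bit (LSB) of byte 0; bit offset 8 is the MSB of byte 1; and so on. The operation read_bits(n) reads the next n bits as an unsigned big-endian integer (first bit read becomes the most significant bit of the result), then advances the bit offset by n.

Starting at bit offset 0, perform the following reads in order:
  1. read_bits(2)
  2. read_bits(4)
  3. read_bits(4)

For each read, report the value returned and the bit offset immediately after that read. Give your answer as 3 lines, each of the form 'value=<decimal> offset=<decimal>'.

Read 1: bits[0:2] width=2 -> value=3 (bin 11); offset now 2 = byte 0 bit 2; 22 bits remain
Read 2: bits[2:6] width=4 -> value=3 (bin 0011); offset now 6 = byte 0 bit 6; 18 bits remain
Read 3: bits[6:10] width=4 -> value=7 (bin 0111); offset now 10 = byte 1 bit 2; 14 bits remain

Answer: value=3 offset=2
value=3 offset=6
value=7 offset=10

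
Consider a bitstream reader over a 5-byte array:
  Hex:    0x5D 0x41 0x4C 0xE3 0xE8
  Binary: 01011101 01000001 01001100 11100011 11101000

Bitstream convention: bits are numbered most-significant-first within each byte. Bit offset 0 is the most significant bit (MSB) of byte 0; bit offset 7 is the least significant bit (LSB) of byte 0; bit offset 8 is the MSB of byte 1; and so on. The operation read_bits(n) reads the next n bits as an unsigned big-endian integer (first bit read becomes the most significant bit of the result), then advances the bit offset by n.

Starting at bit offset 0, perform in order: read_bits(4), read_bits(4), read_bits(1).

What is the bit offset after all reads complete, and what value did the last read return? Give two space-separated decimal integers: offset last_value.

Answer: 9 0

Derivation:
Read 1: bits[0:4] width=4 -> value=5 (bin 0101); offset now 4 = byte 0 bit 4; 36 bits remain
Read 2: bits[4:8] width=4 -> value=13 (bin 1101); offset now 8 = byte 1 bit 0; 32 bits remain
Read 3: bits[8:9] width=1 -> value=0 (bin 0); offset now 9 = byte 1 bit 1; 31 bits remain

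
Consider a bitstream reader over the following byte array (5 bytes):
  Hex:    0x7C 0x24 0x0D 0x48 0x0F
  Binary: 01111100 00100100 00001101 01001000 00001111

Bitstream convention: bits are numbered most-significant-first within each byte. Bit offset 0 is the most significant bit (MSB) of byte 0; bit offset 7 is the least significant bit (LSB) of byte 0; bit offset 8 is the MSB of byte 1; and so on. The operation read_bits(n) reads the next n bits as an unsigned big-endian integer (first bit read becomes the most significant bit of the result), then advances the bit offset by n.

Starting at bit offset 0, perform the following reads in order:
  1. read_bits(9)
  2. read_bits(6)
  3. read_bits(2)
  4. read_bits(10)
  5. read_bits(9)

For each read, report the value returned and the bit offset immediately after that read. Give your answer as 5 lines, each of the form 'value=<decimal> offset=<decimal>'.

Read 1: bits[0:9] width=9 -> value=248 (bin 011111000); offset now 9 = byte 1 bit 1; 31 bits remain
Read 2: bits[9:15] width=6 -> value=18 (bin 010010); offset now 15 = byte 1 bit 7; 25 bits remain
Read 3: bits[15:17] width=2 -> value=0 (bin 00); offset now 17 = byte 2 bit 1; 23 bits remain
Read 4: bits[17:27] width=10 -> value=106 (bin 0001101010); offset now 27 = byte 3 bit 3; 13 bits remain
Read 5: bits[27:36] width=9 -> value=128 (bin 010000000); offset now 36 = byte 4 bit 4; 4 bits remain

Answer: value=248 offset=9
value=18 offset=15
value=0 offset=17
value=106 offset=27
value=128 offset=36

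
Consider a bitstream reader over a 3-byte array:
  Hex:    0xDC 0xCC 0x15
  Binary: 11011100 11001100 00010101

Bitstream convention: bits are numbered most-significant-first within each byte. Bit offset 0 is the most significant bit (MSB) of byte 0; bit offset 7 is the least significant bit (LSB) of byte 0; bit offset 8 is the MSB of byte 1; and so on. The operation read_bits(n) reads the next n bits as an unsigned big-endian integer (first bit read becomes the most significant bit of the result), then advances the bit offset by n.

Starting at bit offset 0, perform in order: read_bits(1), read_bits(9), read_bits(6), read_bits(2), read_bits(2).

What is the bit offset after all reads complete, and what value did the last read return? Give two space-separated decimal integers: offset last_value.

Answer: 20 1

Derivation:
Read 1: bits[0:1] width=1 -> value=1 (bin 1); offset now 1 = byte 0 bit 1; 23 bits remain
Read 2: bits[1:10] width=9 -> value=371 (bin 101110011); offset now 10 = byte 1 bit 2; 14 bits remain
Read 3: bits[10:16] width=6 -> value=12 (bin 001100); offset now 16 = byte 2 bit 0; 8 bits remain
Read 4: bits[16:18] width=2 -> value=0 (bin 00); offset now 18 = byte 2 bit 2; 6 bits remain
Read 5: bits[18:20] width=2 -> value=1 (bin 01); offset now 20 = byte 2 bit 4; 4 bits remain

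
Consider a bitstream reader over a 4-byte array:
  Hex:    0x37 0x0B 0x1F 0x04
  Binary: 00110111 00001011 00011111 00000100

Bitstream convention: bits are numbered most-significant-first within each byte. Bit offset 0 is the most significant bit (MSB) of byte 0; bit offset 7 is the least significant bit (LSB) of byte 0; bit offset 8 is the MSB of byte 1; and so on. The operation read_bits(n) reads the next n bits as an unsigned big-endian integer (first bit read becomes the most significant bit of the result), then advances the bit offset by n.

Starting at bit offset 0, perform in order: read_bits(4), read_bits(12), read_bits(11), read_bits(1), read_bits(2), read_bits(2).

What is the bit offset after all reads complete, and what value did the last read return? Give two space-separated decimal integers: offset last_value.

Answer: 32 0

Derivation:
Read 1: bits[0:4] width=4 -> value=3 (bin 0011); offset now 4 = byte 0 bit 4; 28 bits remain
Read 2: bits[4:16] width=12 -> value=1803 (bin 011100001011); offset now 16 = byte 2 bit 0; 16 bits remain
Read 3: bits[16:27] width=11 -> value=248 (bin 00011111000); offset now 27 = byte 3 bit 3; 5 bits remain
Read 4: bits[27:28] width=1 -> value=0 (bin 0); offset now 28 = byte 3 bit 4; 4 bits remain
Read 5: bits[28:30] width=2 -> value=1 (bin 01); offset now 30 = byte 3 bit 6; 2 bits remain
Read 6: bits[30:32] width=2 -> value=0 (bin 00); offset now 32 = byte 4 bit 0; 0 bits remain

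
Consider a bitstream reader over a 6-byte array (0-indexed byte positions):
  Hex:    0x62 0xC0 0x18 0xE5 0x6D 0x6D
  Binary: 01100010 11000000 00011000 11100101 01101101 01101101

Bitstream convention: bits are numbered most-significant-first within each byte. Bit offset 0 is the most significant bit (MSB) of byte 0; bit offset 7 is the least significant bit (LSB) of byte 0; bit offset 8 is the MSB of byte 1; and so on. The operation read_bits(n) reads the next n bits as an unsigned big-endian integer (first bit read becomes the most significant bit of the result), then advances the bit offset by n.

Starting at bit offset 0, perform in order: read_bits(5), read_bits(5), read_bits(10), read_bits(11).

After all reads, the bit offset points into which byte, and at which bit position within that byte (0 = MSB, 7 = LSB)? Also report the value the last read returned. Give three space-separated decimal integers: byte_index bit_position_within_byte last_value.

Answer: 3 7 1138

Derivation:
Read 1: bits[0:5] width=5 -> value=12 (bin 01100); offset now 5 = byte 0 bit 5; 43 bits remain
Read 2: bits[5:10] width=5 -> value=11 (bin 01011); offset now 10 = byte 1 bit 2; 38 bits remain
Read 3: bits[10:20] width=10 -> value=1 (bin 0000000001); offset now 20 = byte 2 bit 4; 28 bits remain
Read 4: bits[20:31] width=11 -> value=1138 (bin 10001110010); offset now 31 = byte 3 bit 7; 17 bits remain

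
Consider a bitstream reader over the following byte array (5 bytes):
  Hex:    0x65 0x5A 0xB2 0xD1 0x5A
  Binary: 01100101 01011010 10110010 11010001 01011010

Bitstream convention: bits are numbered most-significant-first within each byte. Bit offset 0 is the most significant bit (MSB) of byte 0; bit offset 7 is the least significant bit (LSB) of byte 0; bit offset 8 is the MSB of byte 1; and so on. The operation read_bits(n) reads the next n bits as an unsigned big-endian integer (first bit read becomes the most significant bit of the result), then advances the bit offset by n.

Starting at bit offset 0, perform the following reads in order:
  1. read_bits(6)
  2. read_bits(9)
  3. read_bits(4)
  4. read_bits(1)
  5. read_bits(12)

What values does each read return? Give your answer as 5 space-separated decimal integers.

Read 1: bits[0:6] width=6 -> value=25 (bin 011001); offset now 6 = byte 0 bit 6; 34 bits remain
Read 2: bits[6:15] width=9 -> value=173 (bin 010101101); offset now 15 = byte 1 bit 7; 25 bits remain
Read 3: bits[15:19] width=4 -> value=5 (bin 0101); offset now 19 = byte 2 bit 3; 21 bits remain
Read 4: bits[19:20] width=1 -> value=1 (bin 1); offset now 20 = byte 2 bit 4; 20 bits remain
Read 5: bits[20:32] width=12 -> value=721 (bin 001011010001); offset now 32 = byte 4 bit 0; 8 bits remain

Answer: 25 173 5 1 721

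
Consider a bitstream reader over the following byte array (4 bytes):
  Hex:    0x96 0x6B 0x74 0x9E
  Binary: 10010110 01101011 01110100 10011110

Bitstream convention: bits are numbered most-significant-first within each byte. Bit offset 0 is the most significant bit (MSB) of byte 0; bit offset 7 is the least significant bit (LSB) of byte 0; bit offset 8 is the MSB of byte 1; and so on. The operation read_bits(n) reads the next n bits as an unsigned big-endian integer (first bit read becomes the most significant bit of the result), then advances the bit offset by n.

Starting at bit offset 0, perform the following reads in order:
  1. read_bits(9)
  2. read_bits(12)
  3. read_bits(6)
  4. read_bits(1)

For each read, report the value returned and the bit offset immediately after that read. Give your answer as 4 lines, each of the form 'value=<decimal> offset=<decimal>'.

Answer: value=300 offset=9
value=3438 offset=21
value=36 offset=27
value=1 offset=28

Derivation:
Read 1: bits[0:9] width=9 -> value=300 (bin 100101100); offset now 9 = byte 1 bit 1; 23 bits remain
Read 2: bits[9:21] width=12 -> value=3438 (bin 110101101110); offset now 21 = byte 2 bit 5; 11 bits remain
Read 3: bits[21:27] width=6 -> value=36 (bin 100100); offset now 27 = byte 3 bit 3; 5 bits remain
Read 4: bits[27:28] width=1 -> value=1 (bin 1); offset now 28 = byte 3 bit 4; 4 bits remain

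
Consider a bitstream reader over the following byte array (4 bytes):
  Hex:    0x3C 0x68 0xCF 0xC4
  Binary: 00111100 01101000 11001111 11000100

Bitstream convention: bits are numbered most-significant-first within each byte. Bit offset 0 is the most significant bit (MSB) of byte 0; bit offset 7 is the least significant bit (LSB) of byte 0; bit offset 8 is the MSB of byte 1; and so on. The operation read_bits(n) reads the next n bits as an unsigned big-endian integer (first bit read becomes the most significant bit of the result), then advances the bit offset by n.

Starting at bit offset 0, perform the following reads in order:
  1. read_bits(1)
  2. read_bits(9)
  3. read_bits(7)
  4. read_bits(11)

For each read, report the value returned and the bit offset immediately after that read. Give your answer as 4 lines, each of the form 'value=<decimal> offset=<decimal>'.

Answer: value=0 offset=1
value=241 offset=10
value=81 offset=17
value=1276 offset=28

Derivation:
Read 1: bits[0:1] width=1 -> value=0 (bin 0); offset now 1 = byte 0 bit 1; 31 bits remain
Read 2: bits[1:10] width=9 -> value=241 (bin 011110001); offset now 10 = byte 1 bit 2; 22 bits remain
Read 3: bits[10:17] width=7 -> value=81 (bin 1010001); offset now 17 = byte 2 bit 1; 15 bits remain
Read 4: bits[17:28] width=11 -> value=1276 (bin 10011111100); offset now 28 = byte 3 bit 4; 4 bits remain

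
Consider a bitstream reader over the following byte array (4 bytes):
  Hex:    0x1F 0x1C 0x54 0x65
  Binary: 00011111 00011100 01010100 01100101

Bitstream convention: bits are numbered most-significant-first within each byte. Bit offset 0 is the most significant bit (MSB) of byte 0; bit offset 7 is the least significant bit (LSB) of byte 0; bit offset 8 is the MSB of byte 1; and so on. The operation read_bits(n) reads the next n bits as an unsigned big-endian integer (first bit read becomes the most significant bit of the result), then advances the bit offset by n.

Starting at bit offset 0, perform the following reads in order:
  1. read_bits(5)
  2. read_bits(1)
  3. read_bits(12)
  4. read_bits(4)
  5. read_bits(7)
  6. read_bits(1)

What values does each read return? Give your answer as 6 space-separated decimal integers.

Answer: 3 1 3185 5 12 1

Derivation:
Read 1: bits[0:5] width=5 -> value=3 (bin 00011); offset now 5 = byte 0 bit 5; 27 bits remain
Read 2: bits[5:6] width=1 -> value=1 (bin 1); offset now 6 = byte 0 bit 6; 26 bits remain
Read 3: bits[6:18] width=12 -> value=3185 (bin 110001110001); offset now 18 = byte 2 bit 2; 14 bits remain
Read 4: bits[18:22] width=4 -> value=5 (bin 0101); offset now 22 = byte 2 bit 6; 10 bits remain
Read 5: bits[22:29] width=7 -> value=12 (bin 0001100); offset now 29 = byte 3 bit 5; 3 bits remain
Read 6: bits[29:30] width=1 -> value=1 (bin 1); offset now 30 = byte 3 bit 6; 2 bits remain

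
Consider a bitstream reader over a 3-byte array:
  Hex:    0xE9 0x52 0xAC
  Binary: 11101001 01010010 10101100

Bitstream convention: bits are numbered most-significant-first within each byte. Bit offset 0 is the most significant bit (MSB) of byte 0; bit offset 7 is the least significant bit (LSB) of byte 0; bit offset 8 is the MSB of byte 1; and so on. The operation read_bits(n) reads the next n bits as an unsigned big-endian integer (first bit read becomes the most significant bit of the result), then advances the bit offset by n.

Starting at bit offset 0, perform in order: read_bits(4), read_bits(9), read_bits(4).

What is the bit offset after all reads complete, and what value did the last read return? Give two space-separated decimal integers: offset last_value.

Answer: 17 5

Derivation:
Read 1: bits[0:4] width=4 -> value=14 (bin 1110); offset now 4 = byte 0 bit 4; 20 bits remain
Read 2: bits[4:13] width=9 -> value=298 (bin 100101010); offset now 13 = byte 1 bit 5; 11 bits remain
Read 3: bits[13:17] width=4 -> value=5 (bin 0101); offset now 17 = byte 2 bit 1; 7 bits remain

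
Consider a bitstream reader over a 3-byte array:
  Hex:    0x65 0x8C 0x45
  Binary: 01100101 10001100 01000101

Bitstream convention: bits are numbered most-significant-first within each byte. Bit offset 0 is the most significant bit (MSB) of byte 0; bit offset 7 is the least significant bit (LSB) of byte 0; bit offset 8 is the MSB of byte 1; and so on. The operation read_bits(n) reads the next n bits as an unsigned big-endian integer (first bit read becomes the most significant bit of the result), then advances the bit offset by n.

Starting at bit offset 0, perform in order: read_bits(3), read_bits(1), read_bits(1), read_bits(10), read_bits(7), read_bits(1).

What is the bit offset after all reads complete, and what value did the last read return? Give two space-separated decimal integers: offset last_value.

Read 1: bits[0:3] width=3 -> value=3 (bin 011); offset now 3 = byte 0 bit 3; 21 bits remain
Read 2: bits[3:4] width=1 -> value=0 (bin 0); offset now 4 = byte 0 bit 4; 20 bits remain
Read 3: bits[4:5] width=1 -> value=0 (bin 0); offset now 5 = byte 0 bit 5; 19 bits remain
Read 4: bits[5:15] width=10 -> value=710 (bin 1011000110); offset now 15 = byte 1 bit 7; 9 bits remain
Read 5: bits[15:22] width=7 -> value=17 (bin 0010001); offset now 22 = byte 2 bit 6; 2 bits remain
Read 6: bits[22:23] width=1 -> value=0 (bin 0); offset now 23 = byte 2 bit 7; 1 bits remain

Answer: 23 0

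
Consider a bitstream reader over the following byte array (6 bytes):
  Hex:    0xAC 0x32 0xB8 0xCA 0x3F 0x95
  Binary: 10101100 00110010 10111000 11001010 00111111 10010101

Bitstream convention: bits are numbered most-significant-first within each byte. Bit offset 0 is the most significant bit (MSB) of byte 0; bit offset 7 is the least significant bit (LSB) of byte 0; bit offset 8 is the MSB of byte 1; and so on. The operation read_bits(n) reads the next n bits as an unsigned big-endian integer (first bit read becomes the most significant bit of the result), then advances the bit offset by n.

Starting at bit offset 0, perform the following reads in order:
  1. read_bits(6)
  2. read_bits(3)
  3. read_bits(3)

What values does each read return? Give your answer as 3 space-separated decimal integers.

Answer: 43 0 3

Derivation:
Read 1: bits[0:6] width=6 -> value=43 (bin 101011); offset now 6 = byte 0 bit 6; 42 bits remain
Read 2: bits[6:9] width=3 -> value=0 (bin 000); offset now 9 = byte 1 bit 1; 39 bits remain
Read 3: bits[9:12] width=3 -> value=3 (bin 011); offset now 12 = byte 1 bit 4; 36 bits remain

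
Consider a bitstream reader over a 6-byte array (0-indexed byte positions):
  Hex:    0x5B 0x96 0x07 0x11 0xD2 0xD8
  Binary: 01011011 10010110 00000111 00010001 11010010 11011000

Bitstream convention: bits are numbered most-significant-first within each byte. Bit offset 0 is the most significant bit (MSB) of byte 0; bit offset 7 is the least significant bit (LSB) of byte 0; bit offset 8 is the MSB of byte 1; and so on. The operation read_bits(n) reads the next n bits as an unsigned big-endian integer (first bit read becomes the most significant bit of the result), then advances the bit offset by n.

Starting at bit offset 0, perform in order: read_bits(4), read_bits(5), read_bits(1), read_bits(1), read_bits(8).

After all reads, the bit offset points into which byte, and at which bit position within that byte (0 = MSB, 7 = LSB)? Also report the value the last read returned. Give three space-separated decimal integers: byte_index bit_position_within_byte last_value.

Read 1: bits[0:4] width=4 -> value=5 (bin 0101); offset now 4 = byte 0 bit 4; 44 bits remain
Read 2: bits[4:9] width=5 -> value=23 (bin 10111); offset now 9 = byte 1 bit 1; 39 bits remain
Read 3: bits[9:10] width=1 -> value=0 (bin 0); offset now 10 = byte 1 bit 2; 38 bits remain
Read 4: bits[10:11] width=1 -> value=0 (bin 0); offset now 11 = byte 1 bit 3; 37 bits remain
Read 5: bits[11:19] width=8 -> value=176 (bin 10110000); offset now 19 = byte 2 bit 3; 29 bits remain

Answer: 2 3 176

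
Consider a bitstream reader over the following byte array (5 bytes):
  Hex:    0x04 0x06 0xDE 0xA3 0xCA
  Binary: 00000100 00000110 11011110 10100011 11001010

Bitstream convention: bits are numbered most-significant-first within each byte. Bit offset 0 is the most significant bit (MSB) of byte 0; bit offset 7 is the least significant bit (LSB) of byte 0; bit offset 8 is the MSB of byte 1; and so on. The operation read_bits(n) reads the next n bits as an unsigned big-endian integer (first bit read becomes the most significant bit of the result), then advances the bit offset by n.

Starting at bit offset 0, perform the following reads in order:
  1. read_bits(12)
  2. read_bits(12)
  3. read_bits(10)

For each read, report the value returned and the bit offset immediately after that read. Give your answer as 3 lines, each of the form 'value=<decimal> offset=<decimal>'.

Read 1: bits[0:12] width=12 -> value=64 (bin 000001000000); offset now 12 = byte 1 bit 4; 28 bits remain
Read 2: bits[12:24] width=12 -> value=1758 (bin 011011011110); offset now 24 = byte 3 bit 0; 16 bits remain
Read 3: bits[24:34] width=10 -> value=655 (bin 1010001111); offset now 34 = byte 4 bit 2; 6 bits remain

Answer: value=64 offset=12
value=1758 offset=24
value=655 offset=34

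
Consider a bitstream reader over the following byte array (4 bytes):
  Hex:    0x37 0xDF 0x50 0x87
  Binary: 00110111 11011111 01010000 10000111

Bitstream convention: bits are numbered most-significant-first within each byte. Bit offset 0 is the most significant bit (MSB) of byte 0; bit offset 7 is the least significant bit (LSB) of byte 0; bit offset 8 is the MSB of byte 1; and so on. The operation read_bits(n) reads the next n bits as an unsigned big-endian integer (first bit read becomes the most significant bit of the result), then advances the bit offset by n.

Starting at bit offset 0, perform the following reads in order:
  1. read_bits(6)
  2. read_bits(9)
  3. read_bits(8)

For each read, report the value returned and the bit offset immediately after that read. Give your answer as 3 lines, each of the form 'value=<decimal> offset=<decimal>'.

Read 1: bits[0:6] width=6 -> value=13 (bin 001101); offset now 6 = byte 0 bit 6; 26 bits remain
Read 2: bits[6:15] width=9 -> value=495 (bin 111101111); offset now 15 = byte 1 bit 7; 17 bits remain
Read 3: bits[15:23] width=8 -> value=168 (bin 10101000); offset now 23 = byte 2 bit 7; 9 bits remain

Answer: value=13 offset=6
value=495 offset=15
value=168 offset=23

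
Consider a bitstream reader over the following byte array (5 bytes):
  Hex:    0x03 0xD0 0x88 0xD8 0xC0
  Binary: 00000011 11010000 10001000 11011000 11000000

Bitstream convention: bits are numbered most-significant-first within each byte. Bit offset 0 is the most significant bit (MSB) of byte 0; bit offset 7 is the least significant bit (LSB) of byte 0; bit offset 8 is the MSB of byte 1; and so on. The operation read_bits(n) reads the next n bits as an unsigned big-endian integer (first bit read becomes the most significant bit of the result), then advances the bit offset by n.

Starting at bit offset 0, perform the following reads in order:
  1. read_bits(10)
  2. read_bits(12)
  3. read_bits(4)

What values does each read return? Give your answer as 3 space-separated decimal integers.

Answer: 15 1058 3

Derivation:
Read 1: bits[0:10] width=10 -> value=15 (bin 0000001111); offset now 10 = byte 1 bit 2; 30 bits remain
Read 2: bits[10:22] width=12 -> value=1058 (bin 010000100010); offset now 22 = byte 2 bit 6; 18 bits remain
Read 3: bits[22:26] width=4 -> value=3 (bin 0011); offset now 26 = byte 3 bit 2; 14 bits remain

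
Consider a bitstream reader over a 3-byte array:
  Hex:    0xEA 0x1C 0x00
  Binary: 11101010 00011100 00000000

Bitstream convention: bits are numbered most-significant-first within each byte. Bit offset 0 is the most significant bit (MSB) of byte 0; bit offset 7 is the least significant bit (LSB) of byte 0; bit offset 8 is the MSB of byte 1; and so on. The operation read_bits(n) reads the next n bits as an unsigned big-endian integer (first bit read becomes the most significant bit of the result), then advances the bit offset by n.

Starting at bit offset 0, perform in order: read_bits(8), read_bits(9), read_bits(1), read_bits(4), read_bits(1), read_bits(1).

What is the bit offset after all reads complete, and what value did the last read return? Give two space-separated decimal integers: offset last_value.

Read 1: bits[0:8] width=8 -> value=234 (bin 11101010); offset now 8 = byte 1 bit 0; 16 bits remain
Read 2: bits[8:17] width=9 -> value=56 (bin 000111000); offset now 17 = byte 2 bit 1; 7 bits remain
Read 3: bits[17:18] width=1 -> value=0 (bin 0); offset now 18 = byte 2 bit 2; 6 bits remain
Read 4: bits[18:22] width=4 -> value=0 (bin 0000); offset now 22 = byte 2 bit 6; 2 bits remain
Read 5: bits[22:23] width=1 -> value=0 (bin 0); offset now 23 = byte 2 bit 7; 1 bits remain
Read 6: bits[23:24] width=1 -> value=0 (bin 0); offset now 24 = byte 3 bit 0; 0 bits remain

Answer: 24 0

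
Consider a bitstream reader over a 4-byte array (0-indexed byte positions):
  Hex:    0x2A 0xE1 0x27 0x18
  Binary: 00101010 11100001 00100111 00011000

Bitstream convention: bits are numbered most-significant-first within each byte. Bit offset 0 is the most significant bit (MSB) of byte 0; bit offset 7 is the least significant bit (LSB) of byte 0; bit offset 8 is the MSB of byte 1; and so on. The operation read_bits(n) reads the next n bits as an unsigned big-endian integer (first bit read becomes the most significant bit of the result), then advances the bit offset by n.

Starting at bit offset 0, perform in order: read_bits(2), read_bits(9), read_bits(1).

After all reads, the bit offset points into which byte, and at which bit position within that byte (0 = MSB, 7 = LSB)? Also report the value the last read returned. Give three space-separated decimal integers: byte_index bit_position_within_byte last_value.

Answer: 1 4 0

Derivation:
Read 1: bits[0:2] width=2 -> value=0 (bin 00); offset now 2 = byte 0 bit 2; 30 bits remain
Read 2: bits[2:11] width=9 -> value=343 (bin 101010111); offset now 11 = byte 1 bit 3; 21 bits remain
Read 3: bits[11:12] width=1 -> value=0 (bin 0); offset now 12 = byte 1 bit 4; 20 bits remain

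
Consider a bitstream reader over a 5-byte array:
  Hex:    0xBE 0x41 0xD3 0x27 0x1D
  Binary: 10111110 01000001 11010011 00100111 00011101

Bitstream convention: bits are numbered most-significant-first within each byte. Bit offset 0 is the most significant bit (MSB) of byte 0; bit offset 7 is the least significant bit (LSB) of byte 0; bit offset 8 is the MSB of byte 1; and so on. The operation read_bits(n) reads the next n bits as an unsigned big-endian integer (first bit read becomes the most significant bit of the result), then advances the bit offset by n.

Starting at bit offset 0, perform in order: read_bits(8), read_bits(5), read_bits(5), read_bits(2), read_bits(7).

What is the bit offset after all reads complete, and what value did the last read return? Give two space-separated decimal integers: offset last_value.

Read 1: bits[0:8] width=8 -> value=190 (bin 10111110); offset now 8 = byte 1 bit 0; 32 bits remain
Read 2: bits[8:13] width=5 -> value=8 (bin 01000); offset now 13 = byte 1 bit 5; 27 bits remain
Read 3: bits[13:18] width=5 -> value=7 (bin 00111); offset now 18 = byte 2 bit 2; 22 bits remain
Read 4: bits[18:20] width=2 -> value=1 (bin 01); offset now 20 = byte 2 bit 4; 20 bits remain
Read 5: bits[20:27] width=7 -> value=25 (bin 0011001); offset now 27 = byte 3 bit 3; 13 bits remain

Answer: 27 25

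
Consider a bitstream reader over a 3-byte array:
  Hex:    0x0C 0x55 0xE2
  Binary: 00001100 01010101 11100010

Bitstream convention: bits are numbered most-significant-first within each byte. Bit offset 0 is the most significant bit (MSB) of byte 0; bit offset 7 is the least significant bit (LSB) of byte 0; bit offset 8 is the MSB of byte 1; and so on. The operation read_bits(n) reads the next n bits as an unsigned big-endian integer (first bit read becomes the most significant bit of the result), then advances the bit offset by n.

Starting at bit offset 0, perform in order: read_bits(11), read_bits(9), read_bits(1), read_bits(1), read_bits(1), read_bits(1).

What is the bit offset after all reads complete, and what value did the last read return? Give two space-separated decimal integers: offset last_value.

Read 1: bits[0:11] width=11 -> value=98 (bin 00001100010); offset now 11 = byte 1 bit 3; 13 bits remain
Read 2: bits[11:20] width=9 -> value=350 (bin 101011110); offset now 20 = byte 2 bit 4; 4 bits remain
Read 3: bits[20:21] width=1 -> value=0 (bin 0); offset now 21 = byte 2 bit 5; 3 bits remain
Read 4: bits[21:22] width=1 -> value=0 (bin 0); offset now 22 = byte 2 bit 6; 2 bits remain
Read 5: bits[22:23] width=1 -> value=1 (bin 1); offset now 23 = byte 2 bit 7; 1 bits remain
Read 6: bits[23:24] width=1 -> value=0 (bin 0); offset now 24 = byte 3 bit 0; 0 bits remain

Answer: 24 0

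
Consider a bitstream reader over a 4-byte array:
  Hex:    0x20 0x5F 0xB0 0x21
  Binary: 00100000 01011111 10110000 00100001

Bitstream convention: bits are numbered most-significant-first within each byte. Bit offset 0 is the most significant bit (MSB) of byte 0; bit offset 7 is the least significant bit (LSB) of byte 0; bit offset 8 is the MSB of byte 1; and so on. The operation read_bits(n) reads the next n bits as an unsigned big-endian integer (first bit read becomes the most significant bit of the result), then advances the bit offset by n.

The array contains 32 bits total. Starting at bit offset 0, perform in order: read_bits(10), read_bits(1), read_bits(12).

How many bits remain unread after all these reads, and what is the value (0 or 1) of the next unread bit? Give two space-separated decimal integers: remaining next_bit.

Answer: 9 0

Derivation:
Read 1: bits[0:10] width=10 -> value=129 (bin 0010000001); offset now 10 = byte 1 bit 2; 22 bits remain
Read 2: bits[10:11] width=1 -> value=0 (bin 0); offset now 11 = byte 1 bit 3; 21 bits remain
Read 3: bits[11:23] width=12 -> value=4056 (bin 111111011000); offset now 23 = byte 2 bit 7; 9 bits remain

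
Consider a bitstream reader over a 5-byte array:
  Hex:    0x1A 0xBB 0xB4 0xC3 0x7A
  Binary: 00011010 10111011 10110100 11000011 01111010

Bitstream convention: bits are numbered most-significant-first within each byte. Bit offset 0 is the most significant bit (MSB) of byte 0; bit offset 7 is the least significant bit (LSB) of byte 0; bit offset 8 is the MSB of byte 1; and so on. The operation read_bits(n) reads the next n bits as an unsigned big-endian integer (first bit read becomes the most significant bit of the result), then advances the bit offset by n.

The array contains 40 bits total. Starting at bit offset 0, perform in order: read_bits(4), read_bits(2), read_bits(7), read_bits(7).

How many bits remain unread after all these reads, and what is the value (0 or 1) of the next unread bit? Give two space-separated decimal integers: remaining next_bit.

Read 1: bits[0:4] width=4 -> value=1 (bin 0001); offset now 4 = byte 0 bit 4; 36 bits remain
Read 2: bits[4:6] width=2 -> value=2 (bin 10); offset now 6 = byte 0 bit 6; 34 bits remain
Read 3: bits[6:13] width=7 -> value=87 (bin 1010111); offset now 13 = byte 1 bit 5; 27 bits remain
Read 4: bits[13:20] width=7 -> value=59 (bin 0111011); offset now 20 = byte 2 bit 4; 20 bits remain

Answer: 20 0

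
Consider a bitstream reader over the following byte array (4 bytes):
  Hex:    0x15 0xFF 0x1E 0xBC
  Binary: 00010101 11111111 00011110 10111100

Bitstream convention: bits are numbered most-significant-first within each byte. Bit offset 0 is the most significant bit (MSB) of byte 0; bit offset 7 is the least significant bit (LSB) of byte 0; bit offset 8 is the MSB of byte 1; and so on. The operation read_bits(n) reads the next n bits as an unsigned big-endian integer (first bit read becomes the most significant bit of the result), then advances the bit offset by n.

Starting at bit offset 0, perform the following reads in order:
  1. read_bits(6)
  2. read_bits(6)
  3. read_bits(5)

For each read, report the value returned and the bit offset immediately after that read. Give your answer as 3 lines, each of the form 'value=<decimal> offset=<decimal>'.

Answer: value=5 offset=6
value=31 offset=12
value=30 offset=17

Derivation:
Read 1: bits[0:6] width=6 -> value=5 (bin 000101); offset now 6 = byte 0 bit 6; 26 bits remain
Read 2: bits[6:12] width=6 -> value=31 (bin 011111); offset now 12 = byte 1 bit 4; 20 bits remain
Read 3: bits[12:17] width=5 -> value=30 (bin 11110); offset now 17 = byte 2 bit 1; 15 bits remain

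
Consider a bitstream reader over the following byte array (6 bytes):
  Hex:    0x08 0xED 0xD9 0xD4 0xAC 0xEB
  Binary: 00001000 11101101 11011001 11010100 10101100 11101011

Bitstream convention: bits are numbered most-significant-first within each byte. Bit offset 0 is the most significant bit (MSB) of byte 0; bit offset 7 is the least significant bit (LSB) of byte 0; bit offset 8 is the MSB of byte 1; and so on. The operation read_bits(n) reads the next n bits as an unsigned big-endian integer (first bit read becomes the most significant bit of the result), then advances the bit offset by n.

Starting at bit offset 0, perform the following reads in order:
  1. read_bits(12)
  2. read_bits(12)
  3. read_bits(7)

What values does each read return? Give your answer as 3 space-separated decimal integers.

Answer: 142 3545 106

Derivation:
Read 1: bits[0:12] width=12 -> value=142 (bin 000010001110); offset now 12 = byte 1 bit 4; 36 bits remain
Read 2: bits[12:24] width=12 -> value=3545 (bin 110111011001); offset now 24 = byte 3 bit 0; 24 bits remain
Read 3: bits[24:31] width=7 -> value=106 (bin 1101010); offset now 31 = byte 3 bit 7; 17 bits remain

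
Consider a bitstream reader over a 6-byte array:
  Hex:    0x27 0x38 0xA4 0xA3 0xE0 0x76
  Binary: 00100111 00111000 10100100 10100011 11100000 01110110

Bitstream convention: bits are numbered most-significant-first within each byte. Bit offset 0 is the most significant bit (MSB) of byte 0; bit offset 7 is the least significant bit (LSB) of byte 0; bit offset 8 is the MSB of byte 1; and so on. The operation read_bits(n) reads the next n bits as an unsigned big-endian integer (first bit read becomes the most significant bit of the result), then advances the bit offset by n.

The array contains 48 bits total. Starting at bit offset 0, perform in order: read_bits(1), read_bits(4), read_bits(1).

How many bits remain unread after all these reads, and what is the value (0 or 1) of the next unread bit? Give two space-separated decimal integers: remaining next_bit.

Read 1: bits[0:1] width=1 -> value=0 (bin 0); offset now 1 = byte 0 bit 1; 47 bits remain
Read 2: bits[1:5] width=4 -> value=4 (bin 0100); offset now 5 = byte 0 bit 5; 43 bits remain
Read 3: bits[5:6] width=1 -> value=1 (bin 1); offset now 6 = byte 0 bit 6; 42 bits remain

Answer: 42 1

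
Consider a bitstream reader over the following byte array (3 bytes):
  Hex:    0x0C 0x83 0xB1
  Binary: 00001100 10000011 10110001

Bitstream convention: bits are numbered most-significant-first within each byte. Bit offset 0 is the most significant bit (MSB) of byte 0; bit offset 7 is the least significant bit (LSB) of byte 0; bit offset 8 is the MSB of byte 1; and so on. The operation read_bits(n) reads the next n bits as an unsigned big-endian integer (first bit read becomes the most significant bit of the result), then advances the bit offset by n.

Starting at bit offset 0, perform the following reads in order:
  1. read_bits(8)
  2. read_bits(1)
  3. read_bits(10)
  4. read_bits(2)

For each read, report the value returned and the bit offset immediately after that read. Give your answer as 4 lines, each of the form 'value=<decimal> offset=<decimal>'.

Read 1: bits[0:8] width=8 -> value=12 (bin 00001100); offset now 8 = byte 1 bit 0; 16 bits remain
Read 2: bits[8:9] width=1 -> value=1 (bin 1); offset now 9 = byte 1 bit 1; 15 bits remain
Read 3: bits[9:19] width=10 -> value=29 (bin 0000011101); offset now 19 = byte 2 bit 3; 5 bits remain
Read 4: bits[19:21] width=2 -> value=2 (bin 10); offset now 21 = byte 2 bit 5; 3 bits remain

Answer: value=12 offset=8
value=1 offset=9
value=29 offset=19
value=2 offset=21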